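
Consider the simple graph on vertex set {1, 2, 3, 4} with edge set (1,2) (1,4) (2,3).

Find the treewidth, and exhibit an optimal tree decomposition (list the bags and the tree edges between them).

Treewidth 1.
Bags: B1 = {1, 4}  B2 = {1, 2}  B3 = {2, 3}
Tree: B1–B2, B2–B3

Every bag has size at most 2, so the width is 2 − 1 = 1 and tw(G) ≤ 1. G has an edge, so its treewidth is at least 1. Therefore the treewidth is 1.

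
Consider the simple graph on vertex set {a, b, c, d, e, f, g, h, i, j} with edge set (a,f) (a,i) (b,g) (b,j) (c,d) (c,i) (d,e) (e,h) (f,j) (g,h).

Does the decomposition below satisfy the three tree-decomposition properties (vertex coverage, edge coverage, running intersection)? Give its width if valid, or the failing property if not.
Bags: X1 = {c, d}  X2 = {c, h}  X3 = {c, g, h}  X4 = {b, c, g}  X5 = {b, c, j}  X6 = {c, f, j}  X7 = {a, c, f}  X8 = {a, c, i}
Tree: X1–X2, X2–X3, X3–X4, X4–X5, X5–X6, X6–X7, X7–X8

A tree decomposition must satisfy three properties: every vertex lies in some bag; for every edge, both endpoints lie together in some bag; and for every vertex, the bags containing it form a connected subtree. Here vertex e appears in no bag, so the decomposition is invalid.

No — vertex e appears in no bag.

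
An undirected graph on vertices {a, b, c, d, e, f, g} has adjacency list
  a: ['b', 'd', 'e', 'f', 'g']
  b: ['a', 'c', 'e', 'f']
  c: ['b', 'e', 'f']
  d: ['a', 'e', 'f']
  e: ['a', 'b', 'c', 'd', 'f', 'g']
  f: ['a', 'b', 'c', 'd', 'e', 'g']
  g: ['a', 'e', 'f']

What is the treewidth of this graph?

A width-3 tree decomposition is:
Bags: B1 = {a, b, e, f}  B2 = {b, c, e, f}  B3 = {a, e, f, g}  B4 = {a, d, e, f}
Tree: B1–B2, B1–B3, B3–B4
Each bag holds 4 vertices, so the decomposition has width 3, which upper-bounds the treewidth. Conversely, {b, c, e, f} is a clique of size 4, and the vertices of any clique must share a bag in every tree decomposition; so some bag has ≥ 4 vertices and tw(G) ≥ 3. The upper and lower bounds meet at 3, so that is the treewidth.

3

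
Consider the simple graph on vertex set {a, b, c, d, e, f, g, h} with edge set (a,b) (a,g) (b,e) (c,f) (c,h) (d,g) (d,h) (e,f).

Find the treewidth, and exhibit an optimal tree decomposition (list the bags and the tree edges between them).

Each bag holds 3 vertices, so the decomposition has width 2, which upper-bounds the treewidth. The edges g–d–h–c–f–e–b–a–g form a cycle, so G is not a tree and its treewidth is at least 2. The upper and lower bounds meet at 2, so that is the treewidth.

Treewidth 2.
One such decomposition:
Bags: B1 = {d, g, h}  B2 = {c, g, h}  B3 = {c, f, g}  B4 = {e, f, g}  B5 = {b, e, g}  B6 = {a, b, g}
Tree: B1–B2, B2–B3, B3–B4, B4–B5, B5–B6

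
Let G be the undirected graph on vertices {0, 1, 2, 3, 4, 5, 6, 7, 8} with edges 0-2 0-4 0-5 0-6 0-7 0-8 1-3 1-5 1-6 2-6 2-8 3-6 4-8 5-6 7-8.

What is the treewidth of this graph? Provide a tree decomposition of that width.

Each bag holds 3 vertices, so the decomposition has width 2, which upper-bounds the treewidth. On the other hand G contains the 3-clique {0, 2, 8}. A clique must lie in a single bag of any decomposition, so no decomposition can have width below 2. Therefore the treewidth is 2.

Treewidth 2.
One optimal decomposition is:
Bags: B1 = {0, 2, 6}  B2 = {0, 2, 8}  B3 = {0, 7, 8}  B4 = {0, 5, 6}  B5 = {1, 5, 6}  B6 = {1, 3, 6}  B7 = {0, 4, 8}
Tree: B1–B2, B2–B3, B1–B4, B4–B5, B5–B6, B3–B7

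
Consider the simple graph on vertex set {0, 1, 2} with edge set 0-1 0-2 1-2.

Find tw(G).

2

A width-2 tree decomposition is:
Bags: B1 = {0, 1, 2}
Tree: (single bag)
With just one bag of size 3, the width is 3 − 1 = 2, so tw(G) ≤ 2. Conversely, {0, 1, 2} is a clique of size 3, and the vertices of any clique must share a bag in every tree decomposition; so some bag has ≥ 3 vertices and tw(G) ≥ 2. Combining the bounds, tw(G) = 2.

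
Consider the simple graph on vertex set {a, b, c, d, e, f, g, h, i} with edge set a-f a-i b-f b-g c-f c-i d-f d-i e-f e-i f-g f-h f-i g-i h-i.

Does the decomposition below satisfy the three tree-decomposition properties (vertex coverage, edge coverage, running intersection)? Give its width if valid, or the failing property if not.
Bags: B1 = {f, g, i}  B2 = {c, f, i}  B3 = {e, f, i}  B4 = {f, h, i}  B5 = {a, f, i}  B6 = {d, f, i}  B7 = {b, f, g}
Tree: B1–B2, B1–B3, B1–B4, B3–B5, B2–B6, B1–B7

Checking the three conditions: (i) the bags cover all of {a, b, c, d, e, f, g, h, i}; (ii) for each edge, some bag contains both endpoints; (iii) the bags containing any fixed vertex form a subtree. All hold, so the decomposition is valid with width 3 − 1 = 2.

Yes; width 2.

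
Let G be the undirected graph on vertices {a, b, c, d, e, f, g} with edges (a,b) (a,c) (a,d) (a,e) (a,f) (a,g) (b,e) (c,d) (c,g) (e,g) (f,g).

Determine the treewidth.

A width-2 tree decomposition is:
Bags: B1 = {a, c, d}  B2 = {a, c, g}  B3 = {a, f, g}  B4 = {a, e, g}  B5 = {a, b, e}
Tree: B1–B2, B2–B3, B2–B4, B4–B5
Every bag has size at most 3, so the width is 3 − 1 = 2 and tw(G) ≤ 2. Conversely, {a, c, d} is a clique of size 3, and the vertices of any clique must share a bag in every tree decomposition; so some bag has ≥ 3 vertices and tw(G) ≥ 2. Therefore the treewidth is 2.

2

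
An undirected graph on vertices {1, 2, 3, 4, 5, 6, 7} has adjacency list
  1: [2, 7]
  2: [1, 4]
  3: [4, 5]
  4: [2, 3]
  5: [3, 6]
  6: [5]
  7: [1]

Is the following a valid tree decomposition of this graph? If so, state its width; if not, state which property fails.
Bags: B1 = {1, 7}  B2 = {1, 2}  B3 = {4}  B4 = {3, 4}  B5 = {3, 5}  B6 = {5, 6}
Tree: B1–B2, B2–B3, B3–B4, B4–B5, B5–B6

No — edge (2,4) lies in no bag.

A tree decomposition must satisfy three properties: every vertex lies in some bag; for every edge, both endpoints lie together in some bag; and for every vertex, the bags containing it form a connected subtree. Here edge (2,4) lies in no bag, so the decomposition is invalid.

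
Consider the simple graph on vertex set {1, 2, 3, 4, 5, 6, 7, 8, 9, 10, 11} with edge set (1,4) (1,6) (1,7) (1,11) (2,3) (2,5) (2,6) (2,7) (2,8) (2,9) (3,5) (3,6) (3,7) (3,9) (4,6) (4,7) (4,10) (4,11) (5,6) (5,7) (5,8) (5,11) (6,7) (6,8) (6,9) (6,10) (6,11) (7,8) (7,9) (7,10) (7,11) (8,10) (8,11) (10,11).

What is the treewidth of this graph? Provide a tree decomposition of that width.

Each bag holds 5 vertices, so the decomposition has width 4, which upper-bounds the treewidth. On the other hand G contains the 5-clique {6, 7, 8, 10, 11}. A clique must lie in a single bag of any decomposition, so no decomposition can have width below 4. The upper and lower bounds meet at 4, so that is the treewidth.

Treewidth 4.
One optimal decomposition is:
Bags: B1 = {2, 3, 5, 6, 7}  B2 = {2, 5, 6, 7, 8}  B3 = {5, 6, 7, 8, 11}  B4 = {6, 7, 8, 10, 11}  B5 = {4, 6, 7, 10, 11}  B6 = {1, 4, 6, 7, 11}  B7 = {2, 3, 6, 7, 9}
Tree: B1–B2, B2–B3, B3–B4, B4–B5, B5–B6, B1–B7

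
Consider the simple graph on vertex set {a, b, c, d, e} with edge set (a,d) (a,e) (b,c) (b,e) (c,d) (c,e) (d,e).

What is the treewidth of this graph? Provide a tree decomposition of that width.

Each bag holds 3 vertices, so the decomposition has width 2, which upper-bounds the treewidth. Conversely, {c, d, e} is a clique of size 3, and the vertices of any clique must share a bag in every tree decomposition; so some bag has ≥ 3 vertices and tw(G) ≥ 2. Hence tw(G) = 2 exactly.

Treewidth 2.
Bags: B1 = {c, d, e}  B2 = {a, d, e}  B3 = {b, c, e}
Tree: B1–B2, B1–B3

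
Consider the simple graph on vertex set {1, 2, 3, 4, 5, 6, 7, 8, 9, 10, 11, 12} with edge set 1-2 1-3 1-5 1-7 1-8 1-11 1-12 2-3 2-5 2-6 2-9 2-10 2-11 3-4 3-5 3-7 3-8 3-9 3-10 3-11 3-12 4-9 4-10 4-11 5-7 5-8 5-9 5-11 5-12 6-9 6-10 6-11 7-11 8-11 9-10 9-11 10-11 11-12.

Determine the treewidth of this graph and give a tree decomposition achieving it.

Every bag has size at most 5, so the width is 5 − 1 = 4 and tw(G) ≤ 4. On the other hand G contains the 5-clique {2, 3, 9, 10, 11}. A clique must lie in a single bag of any decomposition, so no decomposition can have width below 4. Combining the bounds, tw(G) = 4.

Treewidth 4.
One optimal decomposition is:
Bags: B1 = {2, 3, 5, 9, 11}  B2 = {1, 2, 3, 5, 11}  B3 = {1, 3, 5, 7, 11}  B4 = {1, 3, 5, 8, 11}  B5 = {2, 3, 9, 10, 11}  B6 = {2, 6, 9, 10, 11}  B7 = {1, 3, 5, 11, 12}  B8 = {3, 4, 9, 10, 11}
Tree: B1–B2, B2–B3, B2–B4, B1–B5, B5–B6, B3–B7, B5–B8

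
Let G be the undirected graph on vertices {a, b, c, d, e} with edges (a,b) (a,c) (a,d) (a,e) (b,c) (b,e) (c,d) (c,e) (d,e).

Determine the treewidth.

A width-3 tree decomposition is:
Bags: B1 = {a, b, c, e}  B2 = {a, c, d, e}
Tree: B1–B2
Each bag holds 4 vertices, so the decomposition has width 3, which upper-bounds the treewidth. On the other hand G contains the 4-clique {a, c, d, e}. A clique must lie in a single bag of any decomposition, so no decomposition can have width below 3. Combining the bounds, tw(G) = 3.

3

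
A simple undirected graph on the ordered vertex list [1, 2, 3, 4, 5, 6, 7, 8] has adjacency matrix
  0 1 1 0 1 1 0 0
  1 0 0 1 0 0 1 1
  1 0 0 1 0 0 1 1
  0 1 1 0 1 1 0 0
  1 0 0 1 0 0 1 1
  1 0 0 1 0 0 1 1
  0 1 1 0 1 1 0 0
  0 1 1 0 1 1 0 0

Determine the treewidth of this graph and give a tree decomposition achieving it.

Treewidth 4.
Bags: B1 = {2, 3, 4, 5, 6}  B2 = {1, 2, 3, 5, 6}  B3 = {2, 3, 5, 6, 8}  B4 = {2, 3, 5, 6, 7}
Tree: B1–B2, B2–B3, B3–B4

The largest bag has 5 vertices, giving width 4; this decomposition certifies tw(G) ≤ 4. For the lower bound: the 5 vertex sets {4,5}, {1,2}, {3,8}, {6}, {7} are disjoint, each induces a connected subgraph, and every pair is joined by at least one edge of G. Contracting each set to a single vertex therefore yields K_{5} as a minor, and since treewidth is minor-monotone, tw(G) ≥ tw(K_{5}) = 4. Hence tw(G) = 4 exactly.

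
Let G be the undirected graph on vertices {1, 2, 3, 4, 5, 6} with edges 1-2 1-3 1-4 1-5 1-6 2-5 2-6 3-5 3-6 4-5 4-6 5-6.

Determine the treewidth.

A width-3 tree decomposition is:
Bags: B1 = {1, 4, 5, 6}  B2 = {1, 3, 5, 6}  B3 = {1, 2, 5, 6}
Tree: B1–B2, B1–B3
Each bag holds 4 vertices, so the decomposition has width 3, which upper-bounds the treewidth. Conversely, {1, 2, 5, 6} is a clique of size 4, and the vertices of any clique must share a bag in every tree decomposition; so some bag has ≥ 4 vertices and tw(G) ≥ 3. Hence tw(G) = 3 exactly.

3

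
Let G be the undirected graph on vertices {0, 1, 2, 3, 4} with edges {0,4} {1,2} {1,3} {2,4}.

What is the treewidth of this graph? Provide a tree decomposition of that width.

Treewidth 1.
One such decomposition:
Bags: B1 = {1, 2}  B2 = {2, 4}  B3 = {0, 4}  B4 = {1, 3}
Tree: B1–B2, B2–B3, B1–B4

Each bag holds 2 vertices, so the decomposition has width 1, which upper-bounds the treewidth. G has an edge, so its treewidth is at least 1. The upper and lower bounds meet at 1, so that is the treewidth.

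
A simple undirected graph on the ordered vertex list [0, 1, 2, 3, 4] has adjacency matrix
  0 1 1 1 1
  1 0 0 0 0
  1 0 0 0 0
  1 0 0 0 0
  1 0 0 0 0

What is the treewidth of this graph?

1

A width-1 tree decomposition is:
Bags: B1 = {0, 4}  B2 = {0, 3}  B3 = {0, 2}  B4 = {0, 1}
Tree: B1–B2, B1–B3, B3–B4
Every bag has size at most 2, so the width is 2 − 1 = 1 and tw(G) ≤ 1. Any graph with an edge has treewidth ≥ 1, and G has the edge 0–4. The upper and lower bounds meet at 1, so that is the treewidth.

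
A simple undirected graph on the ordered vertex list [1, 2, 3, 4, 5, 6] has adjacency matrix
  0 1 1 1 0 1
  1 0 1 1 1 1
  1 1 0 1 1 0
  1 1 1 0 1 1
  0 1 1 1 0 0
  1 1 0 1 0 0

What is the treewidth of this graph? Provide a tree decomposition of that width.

Each bag holds 4 vertices, so the decomposition has width 3, which upper-bounds the treewidth. For the lower bound, the 4 vertices {1, 2, 3, 4} are pairwise adjacent, and any tree decomposition puts a clique entirely inside one bag — forcing width ≥ 3. The upper and lower bounds meet at 3, so that is the treewidth.

Treewidth 3.
Bags: B1 = {2, 3, 4, 5}  B2 = {1, 2, 3, 4}  B3 = {1, 2, 4, 6}
Tree: B1–B2, B2–B3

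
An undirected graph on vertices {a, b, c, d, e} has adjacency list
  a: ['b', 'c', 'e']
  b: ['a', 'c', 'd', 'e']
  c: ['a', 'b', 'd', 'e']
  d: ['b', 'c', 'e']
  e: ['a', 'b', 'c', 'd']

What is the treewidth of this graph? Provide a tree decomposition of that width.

Treewidth 3.
One such decomposition:
Bags: B1 = {a, b, c, e}  B2 = {b, c, d, e}
Tree: B1–B2

Every bag has size at most 4, so the width is 4 − 1 = 3 and tw(G) ≤ 3. For the lower bound, the 4 vertices {b, c, d, e} are pairwise adjacent, and any tree decomposition puts a clique entirely inside one bag — forcing width ≥ 3. The upper and lower bounds meet at 3, so that is the treewidth.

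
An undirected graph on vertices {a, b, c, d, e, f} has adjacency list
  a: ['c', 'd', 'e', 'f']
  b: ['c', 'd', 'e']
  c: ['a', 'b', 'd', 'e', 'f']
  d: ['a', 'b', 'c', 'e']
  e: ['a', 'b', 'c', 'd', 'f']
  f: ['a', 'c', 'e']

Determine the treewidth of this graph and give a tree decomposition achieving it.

Each bag holds 4 vertices, so the decomposition has width 3, which upper-bounds the treewidth. On the other hand G contains the 4-clique {a, c, d, e}. A clique must lie in a single bag of any decomposition, so no decomposition can have width below 3. The upper and lower bounds meet at 3, so that is the treewidth.

Treewidth 3.
One such decomposition:
Bags: B1 = {b, c, d, e}  B2 = {a, c, d, e}  B3 = {a, c, e, f}
Tree: B1–B2, B2–B3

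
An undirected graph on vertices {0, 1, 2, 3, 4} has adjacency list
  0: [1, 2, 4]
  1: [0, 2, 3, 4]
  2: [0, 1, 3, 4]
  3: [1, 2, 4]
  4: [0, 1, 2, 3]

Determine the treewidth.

3

A width-3 tree decomposition is:
Bags: B1 = {1, 2, 3, 4}  B2 = {0, 1, 2, 4}
Tree: B1–B2
The largest bag has 4 vertices, giving width 3; this decomposition certifies tw(G) ≤ 3. Conversely, {0, 1, 2, 4} is a clique of size 4, and the vertices of any clique must share a bag in every tree decomposition; so some bag has ≥ 4 vertices and tw(G) ≥ 3. Hence tw(G) = 3 exactly.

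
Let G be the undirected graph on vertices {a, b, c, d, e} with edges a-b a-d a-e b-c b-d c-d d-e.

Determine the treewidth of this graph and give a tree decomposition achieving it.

Every bag has size at most 3, so the width is 3 − 1 = 2 and tw(G) ≤ 2. Conversely, {b, c, d} is a clique of size 3, and the vertices of any clique must share a bag in every tree decomposition; so some bag has ≥ 3 vertices and tw(G) ≥ 2. Therefore the treewidth is 2.

Treewidth 2.
One such decomposition:
Bags: B1 = {a, d, e}  B2 = {a, b, d}  B3 = {b, c, d}
Tree: B1–B2, B2–B3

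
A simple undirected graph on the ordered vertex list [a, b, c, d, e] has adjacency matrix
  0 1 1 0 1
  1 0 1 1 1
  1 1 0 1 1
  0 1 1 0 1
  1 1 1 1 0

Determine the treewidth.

3

A width-3 tree decomposition is:
Bags: B1 = {a, b, c, e}  B2 = {b, c, d, e}
Tree: B1–B2
Every bag has size at most 4, so the width is 4 − 1 = 3 and tw(G) ≤ 3. Conversely, {b, c, d, e} is a clique of size 4, and the vertices of any clique must share a bag in every tree decomposition; so some bag has ≥ 4 vertices and tw(G) ≥ 3. Hence tw(G) = 3 exactly.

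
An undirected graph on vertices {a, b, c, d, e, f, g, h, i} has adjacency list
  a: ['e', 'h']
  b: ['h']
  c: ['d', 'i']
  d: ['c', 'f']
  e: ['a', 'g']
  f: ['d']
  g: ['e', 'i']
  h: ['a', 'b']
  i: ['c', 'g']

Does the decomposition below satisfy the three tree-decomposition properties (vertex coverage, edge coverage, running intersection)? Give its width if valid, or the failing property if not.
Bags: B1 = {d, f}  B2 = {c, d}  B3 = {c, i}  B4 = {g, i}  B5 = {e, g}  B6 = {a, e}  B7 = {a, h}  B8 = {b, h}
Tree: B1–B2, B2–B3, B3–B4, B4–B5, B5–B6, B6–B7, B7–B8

Vertex coverage: the bags together contain {a, b, c, d, e, f, g, h, i}, the full vertex set. Edge coverage: each edge of G has both endpoints in at least one bag. Running intersection: for every vertex, the bags containing it form a connected subtree. All three properties hold, so this is a valid tree decomposition of width max|bag| − 1 = 1, and hence tw(G) ≤ 1.

Yes; width 1.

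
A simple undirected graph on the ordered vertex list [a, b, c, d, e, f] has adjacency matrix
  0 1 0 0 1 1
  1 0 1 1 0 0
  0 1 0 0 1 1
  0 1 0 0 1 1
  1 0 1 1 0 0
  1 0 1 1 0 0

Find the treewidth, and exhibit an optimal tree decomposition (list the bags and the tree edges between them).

Treewidth 3.
One optimal decomposition is:
Bags: B1 = {b, c, e, f}  B2 = {b, d, e, f}  B3 = {a, b, e, f}
Tree: B1–B2, B2–B3

The largest bag has 4 vertices, giving width 3; this decomposition certifies tw(G) ≤ 3. For the lower bound: the 4 vertex sets {c,f}, {d,e}, {b}, {a} are disjoint, each induces a connected subgraph, and every pair is joined by at least one edge of G. Contracting each set to a single vertex therefore yields K_{4} as a minor, and since treewidth is minor-monotone, tw(G) ≥ tw(K_{4}) = 3. Therefore the treewidth is 3.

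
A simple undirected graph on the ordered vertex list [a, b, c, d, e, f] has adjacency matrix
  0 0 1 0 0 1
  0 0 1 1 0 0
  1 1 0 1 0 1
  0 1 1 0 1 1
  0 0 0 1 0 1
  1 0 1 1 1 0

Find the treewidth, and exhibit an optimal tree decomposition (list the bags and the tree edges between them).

Every bag has size at most 3, so the width is 3 − 1 = 2 and tw(G) ≤ 2. For the lower bound, the 3 vertices {d, e, f} are pairwise adjacent, and any tree decomposition puts a clique entirely inside one bag — forcing width ≥ 2. Therefore the treewidth is 2.

Treewidth 2.
Bags: B1 = {b, c, d}  B2 = {c, d, f}  B3 = {d, e, f}  B4 = {a, c, f}
Tree: B1–B2, B2–B3, B2–B4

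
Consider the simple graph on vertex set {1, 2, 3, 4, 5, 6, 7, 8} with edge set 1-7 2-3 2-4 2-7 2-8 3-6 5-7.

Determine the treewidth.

1

A width-1 tree decomposition is:
Bags: B1 = {2, 7}  B2 = {2, 3}  B3 = {2, 4}  B4 = {5, 7}  B5 = {2, 8}  B6 = {3, 6}  B7 = {1, 7}
Tree: B1–B2, B1–B3, B1–B4, B3–B5, B2–B6, B4–B7
The largest bag has 2 vertices, giving width 1; this decomposition certifies tw(G) ≤ 1. G has an edge, so its treewidth is at least 1. Combining the bounds, tw(G) = 1.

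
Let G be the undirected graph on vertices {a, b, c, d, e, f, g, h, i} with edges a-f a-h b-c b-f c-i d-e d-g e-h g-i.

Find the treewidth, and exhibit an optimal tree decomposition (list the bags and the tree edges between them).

Treewidth 2.
One optimal decomposition is:
Bags: B1 = {d, e, h}  B2 = {d, g, h}  B3 = {g, h, i}  B4 = {c, h, i}  B5 = {b, c, h}  B6 = {b, f, h}  B7 = {a, f, h}
Tree: B1–B2, B2–B3, B3–B4, B4–B5, B5–B6, B6–B7

Every bag has size at most 3, so the width is 3 − 1 = 2 and tw(G) ≤ 2. Since h–e–d–g–i–c–b–f–a–h is a cycle in G, G is not acyclic. Forests are exactly the graphs of treewidth ≤ 1, so tw(G) ≥ 2. The upper and lower bounds meet at 2, so that is the treewidth.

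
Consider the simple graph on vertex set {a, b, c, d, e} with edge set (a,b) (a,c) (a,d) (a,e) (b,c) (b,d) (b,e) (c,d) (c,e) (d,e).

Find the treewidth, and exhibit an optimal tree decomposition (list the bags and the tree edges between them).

With just one bag of size 5, the width is 5 − 1 = 4, so tw(G) ≤ 4. Conversely, {a, b, c, d, e} is a clique of size 5, and the vertices of any clique must share a bag in every tree decomposition; so some bag has ≥ 5 vertices and tw(G) ≥ 4. The upper and lower bounds meet at 4, so that is the treewidth.

Treewidth 4.
Bags: B1 = {a, b, c, d, e}
Tree: (single bag)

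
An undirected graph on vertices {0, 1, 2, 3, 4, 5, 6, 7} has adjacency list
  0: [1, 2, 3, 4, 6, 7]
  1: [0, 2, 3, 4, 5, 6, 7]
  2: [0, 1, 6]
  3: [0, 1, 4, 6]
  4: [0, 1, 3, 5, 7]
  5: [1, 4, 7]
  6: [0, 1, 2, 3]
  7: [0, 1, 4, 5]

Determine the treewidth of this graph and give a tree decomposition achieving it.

Treewidth 3.
One optimal decomposition is:
Bags: B1 = {0, 1, 3, 4}  B2 = {0, 1, 3, 6}  B3 = {0, 1, 4, 7}  B4 = {1, 4, 5, 7}  B5 = {0, 1, 2, 6}
Tree: B1–B2, B1–B3, B3–B4, B2–B5

The largest bag has 4 vertices, giving width 3; this decomposition certifies tw(G) ≤ 3. Conversely, {0, 1, 2, 6} is a clique of size 4, and the vertices of any clique must share a bag in every tree decomposition; so some bag has ≥ 4 vertices and tw(G) ≥ 3. The upper and lower bounds meet at 3, so that is the treewidth.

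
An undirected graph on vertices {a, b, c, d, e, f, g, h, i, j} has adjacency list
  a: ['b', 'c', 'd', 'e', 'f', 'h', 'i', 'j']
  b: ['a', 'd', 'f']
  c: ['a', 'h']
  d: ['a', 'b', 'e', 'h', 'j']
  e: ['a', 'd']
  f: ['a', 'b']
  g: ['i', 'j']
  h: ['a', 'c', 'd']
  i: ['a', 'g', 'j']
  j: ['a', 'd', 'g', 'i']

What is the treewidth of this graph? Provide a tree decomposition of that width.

Each bag holds 3 vertices, so the decomposition has width 2, which upper-bounds the treewidth. On the other hand G contains the 3-clique {g, i, j}. A clique must lie in a single bag of any decomposition, so no decomposition can have width below 2. Hence tw(G) = 2 exactly.

Treewidth 2.
Bags: B1 = {a, d, e}  B2 = {a, d, j}  B3 = {a, d, h}  B4 = {a, i, j}  B5 = {a, c, h}  B6 = {a, b, d}  B7 = {g, i, j}  B8 = {a, b, f}
Tree: B1–B2, B1–B3, B2–B4, B3–B5, B3–B6, B4–B7, B6–B8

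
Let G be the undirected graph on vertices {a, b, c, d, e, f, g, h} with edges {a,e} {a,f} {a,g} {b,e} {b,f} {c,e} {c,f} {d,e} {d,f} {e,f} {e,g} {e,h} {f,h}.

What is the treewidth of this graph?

A width-2 tree decomposition is:
Bags: B1 = {b, e, f}  B2 = {a, e, f}  B3 = {e, f, h}  B4 = {c, e, f}  B5 = {d, e, f}  B6 = {a, e, g}
Tree: B1–B2, B2–B3, B2–B4, B1–B5, B2–B6
Every bag has size at most 3, so the width is 3 − 1 = 2 and tw(G) ≤ 2. On the other hand G contains the 3-clique {a, e, g}. A clique must lie in a single bag of any decomposition, so no decomposition can have width below 2. Hence tw(G) = 2 exactly.

2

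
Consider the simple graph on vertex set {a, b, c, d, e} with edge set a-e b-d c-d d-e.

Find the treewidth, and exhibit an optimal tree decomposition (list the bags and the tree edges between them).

Every bag has size at most 2, so the width is 2 − 1 = 1 and tw(G) ≤ 1. Since G has at least one edge (e.g. d–b), it is not an edgeless graph, so tw(G) ≥ 1. Hence tw(G) = 1 exactly.

Treewidth 1.
One such decomposition:
Bags: B1 = {b, d}  B2 = {d, e}  B3 = {c, d}  B4 = {a, e}
Tree: B1–B2, B1–B3, B2–B4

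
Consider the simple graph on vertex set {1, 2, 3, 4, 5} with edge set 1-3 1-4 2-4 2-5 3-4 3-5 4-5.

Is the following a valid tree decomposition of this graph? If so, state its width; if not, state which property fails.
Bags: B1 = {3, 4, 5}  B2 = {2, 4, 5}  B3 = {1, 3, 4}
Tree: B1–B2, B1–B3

Checking the three conditions: (i) the bags cover all of {1, 2, 3, 4, 5}; (ii) for each edge, some bag contains both endpoints; (iii) the bags containing any fixed vertex form a subtree. All hold, so the decomposition is valid with width 3 − 1 = 2.

Yes; width 2.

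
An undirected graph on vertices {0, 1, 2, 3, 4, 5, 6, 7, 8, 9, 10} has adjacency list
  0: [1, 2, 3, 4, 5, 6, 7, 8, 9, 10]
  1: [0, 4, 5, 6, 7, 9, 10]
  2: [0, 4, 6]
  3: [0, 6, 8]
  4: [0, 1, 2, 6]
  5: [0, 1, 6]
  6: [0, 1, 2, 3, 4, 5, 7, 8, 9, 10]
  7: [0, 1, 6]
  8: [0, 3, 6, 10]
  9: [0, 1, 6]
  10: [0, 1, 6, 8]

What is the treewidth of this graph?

A width-3 tree decomposition is:
Bags: B1 = {0, 6, 8, 10}  B2 = {0, 1, 6, 10}  B3 = {0, 1, 4, 6}  B4 = {0, 1, 5, 6}  B5 = {0, 1, 6, 9}  B6 = {0, 1, 6, 7}  B7 = {0, 2, 4, 6}  B8 = {0, 3, 6, 8}
Tree: B1–B2, B2–B3, B3–B4, B2–B5, B3–B6, B3–B7, B1–B8
The largest bag has 4 vertices, giving width 3; this decomposition certifies tw(G) ≤ 3. On the other hand G contains the 4-clique {0, 6, 8, 10}. A clique must lie in a single bag of any decomposition, so no decomposition can have width below 3. The upper and lower bounds meet at 3, so that is the treewidth.

3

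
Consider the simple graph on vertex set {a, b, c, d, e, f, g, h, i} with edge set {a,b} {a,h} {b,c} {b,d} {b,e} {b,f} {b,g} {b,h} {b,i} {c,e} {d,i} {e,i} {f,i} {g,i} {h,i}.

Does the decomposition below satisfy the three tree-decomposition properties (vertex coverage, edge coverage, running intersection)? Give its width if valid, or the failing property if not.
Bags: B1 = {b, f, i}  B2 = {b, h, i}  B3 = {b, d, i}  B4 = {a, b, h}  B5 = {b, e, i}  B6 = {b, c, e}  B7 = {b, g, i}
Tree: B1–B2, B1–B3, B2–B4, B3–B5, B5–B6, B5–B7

Vertex coverage: the bags together contain {a, b, c, d, e, f, g, h, i}, the full vertex set. Edge coverage: each edge of G has both endpoints in at least one bag. Running intersection: for every vertex, the bags containing it form a connected subtree. All three properties hold, so this is a valid tree decomposition of width max|bag| − 1 = 2, and hence tw(G) ≤ 2.

Yes; width 2.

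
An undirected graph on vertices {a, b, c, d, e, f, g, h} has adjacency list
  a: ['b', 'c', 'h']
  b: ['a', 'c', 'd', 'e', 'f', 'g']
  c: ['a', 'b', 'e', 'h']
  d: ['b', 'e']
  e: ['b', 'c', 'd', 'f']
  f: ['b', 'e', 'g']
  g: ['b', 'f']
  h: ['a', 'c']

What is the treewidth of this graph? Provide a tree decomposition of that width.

The largest bag has 3 vertices, giving width 2; this decomposition certifies tw(G) ≤ 2. For the lower bound, the 3 vertices {a, c, h} are pairwise adjacent, and any tree decomposition puts a clique entirely inside one bag — forcing width ≥ 2. Combining the bounds, tw(G) = 2.

Treewidth 2.
One such decomposition:
Bags: B1 = {b, c, e}  B2 = {a, b, c}  B3 = {b, e, f}  B4 = {b, f, g}  B5 = {a, c, h}  B6 = {b, d, e}
Tree: B1–B2, B1–B3, B3–B4, B2–B5, B1–B6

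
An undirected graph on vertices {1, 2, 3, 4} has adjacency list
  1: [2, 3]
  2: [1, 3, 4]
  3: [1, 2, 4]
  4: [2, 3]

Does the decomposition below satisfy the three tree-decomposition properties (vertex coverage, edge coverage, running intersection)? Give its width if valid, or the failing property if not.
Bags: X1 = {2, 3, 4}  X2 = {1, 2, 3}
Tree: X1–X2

Vertex coverage: the bags together contain {1, 2, 3, 4}, the full vertex set. Edge coverage: each edge of G has both endpoints in at least one bag. Running intersection: for every vertex, the bags containing it form a connected subtree. All three properties hold, so this is a valid tree decomposition of width max|bag| − 1 = 2, and hence tw(G) ≤ 2.

Yes; width 2.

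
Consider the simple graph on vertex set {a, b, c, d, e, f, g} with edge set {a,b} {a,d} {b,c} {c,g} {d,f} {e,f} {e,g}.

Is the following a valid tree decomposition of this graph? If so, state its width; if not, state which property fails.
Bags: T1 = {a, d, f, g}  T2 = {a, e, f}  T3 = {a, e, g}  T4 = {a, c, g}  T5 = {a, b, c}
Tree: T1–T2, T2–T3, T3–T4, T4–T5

A tree decomposition must satisfy three properties: every vertex lies in some bag; for every edge, both endpoints lie together in some bag; and for every vertex, the bags containing it form a connected subtree. Here bags containing vertex g are not connected in the tree, so the decomposition is invalid.

No — bags containing vertex g are not connected in the tree.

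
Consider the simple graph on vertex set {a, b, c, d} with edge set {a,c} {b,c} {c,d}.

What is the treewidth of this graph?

A width-1 tree decomposition is:
Bags: B1 = {b, c}  B2 = {c, d}  B3 = {a, c}
Tree: B1–B2, B1–B3
Each bag holds 2 vertices, so the decomposition has width 1, which upper-bounds the treewidth. Any graph with an edge has treewidth ≥ 1, and G has the edge b–c. Therefore the treewidth is 1.

1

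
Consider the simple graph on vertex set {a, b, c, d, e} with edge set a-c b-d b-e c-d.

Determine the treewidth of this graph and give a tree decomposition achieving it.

Every bag has size at most 2, so the width is 2 − 1 = 1 and tw(G) ≤ 1. Any graph with an edge has treewidth ≥ 1, and G has the edge d–b. Hence tw(G) = 1 exactly.

Treewidth 1.
Bags: B1 = {b, d}  B2 = {b, e}  B3 = {c, d}  B4 = {a, c}
Tree: B1–B2, B1–B3, B3–B4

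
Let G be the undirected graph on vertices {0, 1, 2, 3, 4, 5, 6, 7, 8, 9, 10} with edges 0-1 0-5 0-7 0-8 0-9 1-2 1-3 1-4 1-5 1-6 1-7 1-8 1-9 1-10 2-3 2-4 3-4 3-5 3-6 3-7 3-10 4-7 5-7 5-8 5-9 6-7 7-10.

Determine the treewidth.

A width-3 tree decomposition is:
Bags: B1 = {0, 1, 5, 8}  B2 = {0, 1, 5, 7}  B3 = {1, 3, 5, 7}  B4 = {1, 3, 6, 7}  B5 = {1, 3, 7, 10}  B6 = {0, 1, 5, 9}  B7 = {1, 3, 4, 7}  B8 = {1, 2, 3, 4}
Tree: B1–B2, B2–B3, B3–B4, B3–B5, B1–B6, B3–B7, B7–B8
Each bag holds 4 vertices, so the decomposition has width 3, which upper-bounds the treewidth. For the lower bound, the 4 vertices {0, 1, 5, 8} are pairwise adjacent, and any tree decomposition puts a clique entirely inside one bag — forcing width ≥ 3. Therefore the treewidth is 3.

3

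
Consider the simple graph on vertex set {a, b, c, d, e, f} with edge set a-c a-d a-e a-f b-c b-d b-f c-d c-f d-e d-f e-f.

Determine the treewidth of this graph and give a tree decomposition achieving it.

Treewidth 3.
Bags: B1 = {a, d, e, f}  B2 = {a, c, d, f}  B3 = {b, c, d, f}
Tree: B1–B2, B2–B3

Each bag holds 4 vertices, so the decomposition has width 3, which upper-bounds the treewidth. On the other hand G contains the 4-clique {a, d, e, f}. A clique must lie in a single bag of any decomposition, so no decomposition can have width below 3. Combining the bounds, tw(G) = 3.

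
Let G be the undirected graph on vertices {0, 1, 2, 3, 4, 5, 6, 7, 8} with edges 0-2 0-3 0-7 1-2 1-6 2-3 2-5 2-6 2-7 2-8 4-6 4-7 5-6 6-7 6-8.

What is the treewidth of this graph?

2

A width-2 tree decomposition is:
Bags: B1 = {2, 6, 7}  B2 = {2, 6, 8}  B3 = {0, 2, 7}  B4 = {0, 2, 3}  B5 = {4, 6, 7}  B6 = {1, 2, 6}  B7 = {2, 5, 6}
Tree: B1–B2, B1–B3, B3–B4, B1–B5, B1–B6, B2–B7
The largest bag has 3 vertices, giving width 2; this decomposition certifies tw(G) ≤ 2. For the lower bound, the 3 vertices {0, 2, 3} are pairwise adjacent, and any tree decomposition puts a clique entirely inside one bag — forcing width ≥ 2. Hence tw(G) = 2 exactly.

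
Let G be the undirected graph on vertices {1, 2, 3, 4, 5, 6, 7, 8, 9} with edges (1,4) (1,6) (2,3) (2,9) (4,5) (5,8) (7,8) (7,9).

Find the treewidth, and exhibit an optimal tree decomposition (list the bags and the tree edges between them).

The largest bag has 2 vertices, giving width 1; this decomposition certifies tw(G) ≤ 1. G has an edge, so its treewidth is at least 1. Hence tw(G) = 1 exactly.

Treewidth 1.
One optimal decomposition is:
Bags: B1 = {2, 3}  B2 = {2, 9}  B3 = {7, 9}  B4 = {7, 8}  B5 = {5, 8}  B6 = {4, 5}  B7 = {1, 4}  B8 = {1, 6}
Tree: B1–B2, B2–B3, B3–B4, B4–B5, B5–B6, B6–B7, B7–B8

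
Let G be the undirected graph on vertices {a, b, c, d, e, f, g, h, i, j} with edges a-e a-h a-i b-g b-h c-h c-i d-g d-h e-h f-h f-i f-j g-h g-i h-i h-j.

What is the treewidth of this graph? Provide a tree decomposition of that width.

Each bag holds 3 vertices, so the decomposition has width 2, which upper-bounds the treewidth. On the other hand G contains the 3-clique {d, g, h}. A clique must lie in a single bag of any decomposition, so no decomposition can have width below 2. The upper and lower bounds meet at 2, so that is the treewidth.

Treewidth 2.
Bags: B1 = {g, h, i}  B2 = {d, g, h}  B3 = {f, h, i}  B4 = {f, h, j}  B5 = {a, h, i}  B6 = {a, e, h}  B7 = {c, h, i}  B8 = {b, g, h}
Tree: B1–B2, B1–B3, B3–B4, B3–B5, B5–B6, B1–B7, B1–B8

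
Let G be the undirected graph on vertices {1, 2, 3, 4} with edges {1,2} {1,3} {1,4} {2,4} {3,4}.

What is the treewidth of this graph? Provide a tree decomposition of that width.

Treewidth 2.
One optimal decomposition is:
Bags: B1 = {1, 3, 4}  B2 = {1, 2, 4}
Tree: B1–B2

Each bag holds 3 vertices, so the decomposition has width 2, which upper-bounds the treewidth. For the lower bound, the 3 vertices {1, 2, 4} are pairwise adjacent, and any tree decomposition puts a clique entirely inside one bag — forcing width ≥ 2. Combining the bounds, tw(G) = 2.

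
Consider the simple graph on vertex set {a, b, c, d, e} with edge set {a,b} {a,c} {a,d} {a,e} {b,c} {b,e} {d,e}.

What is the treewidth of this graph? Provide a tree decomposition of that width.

Treewidth 2.
One optimal decomposition is:
Bags: B1 = {a, d, e}  B2 = {a, b, e}  B3 = {a, b, c}
Tree: B1–B2, B2–B3

Each bag holds 3 vertices, so the decomposition has width 2, which upper-bounds the treewidth. On the other hand G contains the 3-clique {a, d, e}. A clique must lie in a single bag of any decomposition, so no decomposition can have width below 2. Hence tw(G) = 2 exactly.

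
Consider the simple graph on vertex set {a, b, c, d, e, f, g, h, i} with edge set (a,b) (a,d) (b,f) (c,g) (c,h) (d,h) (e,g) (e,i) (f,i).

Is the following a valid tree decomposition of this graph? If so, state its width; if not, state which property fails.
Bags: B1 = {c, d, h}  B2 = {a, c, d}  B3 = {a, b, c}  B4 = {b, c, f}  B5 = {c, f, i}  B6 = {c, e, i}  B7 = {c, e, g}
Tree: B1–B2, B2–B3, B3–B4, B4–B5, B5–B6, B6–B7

Yes; width 2.

Checking the three conditions: (i) the bags cover all of {a, b, c, d, e, f, g, h, i}; (ii) for each edge, some bag contains both endpoints; (iii) the bags containing any fixed vertex form a subtree. All hold, so the decomposition is valid with width 3 − 1 = 2.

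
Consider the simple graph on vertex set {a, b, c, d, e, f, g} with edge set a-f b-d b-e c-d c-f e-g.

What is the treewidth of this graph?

1

A width-1 tree decomposition is:
Bags: B1 = {a, f}  B2 = {c, f}  B3 = {c, d}  B4 = {b, d}  B5 = {b, e}  B6 = {e, g}
Tree: B1–B2, B2–B3, B3–B4, B4–B5, B5–B6
Every bag has size at most 2, so the width is 2 − 1 = 1 and tw(G) ≤ 1. G has an edge, so its treewidth is at least 1. Therefore the treewidth is 1.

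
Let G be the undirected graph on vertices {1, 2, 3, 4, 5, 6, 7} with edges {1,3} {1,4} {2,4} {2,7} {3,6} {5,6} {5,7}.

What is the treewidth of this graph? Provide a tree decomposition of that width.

Treewidth 2.
One such decomposition:
Bags: B1 = {1, 2, 4}  B2 = {1, 2, 7}  B3 = {1, 5, 7}  B4 = {1, 5, 6}  B5 = {1, 3, 6}
Tree: B1–B2, B2–B3, B3–B4, B4–B5

Each bag holds 3 vertices, so the decomposition has width 2, which upper-bounds the treewidth. Since 1–4–2–7–5–6–3–1 is a cycle in G, G is not acyclic. Forests are exactly the graphs of treewidth ≤ 1, so tw(G) ≥ 2. Hence tw(G) = 2 exactly.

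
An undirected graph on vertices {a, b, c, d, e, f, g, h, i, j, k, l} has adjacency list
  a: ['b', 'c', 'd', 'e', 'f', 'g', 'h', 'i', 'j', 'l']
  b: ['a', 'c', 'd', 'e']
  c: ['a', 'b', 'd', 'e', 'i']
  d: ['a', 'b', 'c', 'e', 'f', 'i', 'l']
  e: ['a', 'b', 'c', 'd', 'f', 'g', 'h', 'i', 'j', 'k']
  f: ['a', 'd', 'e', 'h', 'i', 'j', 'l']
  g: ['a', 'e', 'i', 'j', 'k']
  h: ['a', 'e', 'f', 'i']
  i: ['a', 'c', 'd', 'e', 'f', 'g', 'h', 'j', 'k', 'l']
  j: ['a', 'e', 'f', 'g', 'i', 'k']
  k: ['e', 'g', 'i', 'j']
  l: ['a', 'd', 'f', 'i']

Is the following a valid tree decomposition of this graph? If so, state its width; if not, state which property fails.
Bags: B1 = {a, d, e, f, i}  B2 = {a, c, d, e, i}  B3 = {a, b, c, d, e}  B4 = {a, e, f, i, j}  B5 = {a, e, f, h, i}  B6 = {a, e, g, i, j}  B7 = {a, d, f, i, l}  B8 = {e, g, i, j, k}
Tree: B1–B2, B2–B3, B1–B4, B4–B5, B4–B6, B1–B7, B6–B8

Yes; width 4.

Checking the three conditions: (i) the bags cover all of {a, b, c, d, e, f, g, h, i, j, k, l}; (ii) for each edge, some bag contains both endpoints; (iii) the bags containing any fixed vertex form a subtree. All hold, so the decomposition is valid with width 5 − 1 = 4.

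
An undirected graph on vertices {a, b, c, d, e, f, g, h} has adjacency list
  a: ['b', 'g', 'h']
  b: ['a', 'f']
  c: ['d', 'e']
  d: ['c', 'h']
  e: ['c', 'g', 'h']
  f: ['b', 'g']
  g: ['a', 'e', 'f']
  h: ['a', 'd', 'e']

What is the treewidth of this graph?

2

A width-2 tree decomposition is:
Bags: B1 = {b, f, g}  B2 = {a, b, g}  B3 = {a, e, g}  B4 = {a, e, h}  B5 = {c, e, h}  B6 = {c, d, h}
Tree: B1–B2, B2–B3, B3–B4, B4–B5, B5–B6
The largest bag has 3 vertices, giving width 2; this decomposition certifies tw(G) ≤ 2. For the lower bound, G contains the cycle f–b–a–g–f, so G is not a forest; only forests have treewidth ≤ 1, hence tw(G) ≥ 2. The upper and lower bounds meet at 2, so that is the treewidth.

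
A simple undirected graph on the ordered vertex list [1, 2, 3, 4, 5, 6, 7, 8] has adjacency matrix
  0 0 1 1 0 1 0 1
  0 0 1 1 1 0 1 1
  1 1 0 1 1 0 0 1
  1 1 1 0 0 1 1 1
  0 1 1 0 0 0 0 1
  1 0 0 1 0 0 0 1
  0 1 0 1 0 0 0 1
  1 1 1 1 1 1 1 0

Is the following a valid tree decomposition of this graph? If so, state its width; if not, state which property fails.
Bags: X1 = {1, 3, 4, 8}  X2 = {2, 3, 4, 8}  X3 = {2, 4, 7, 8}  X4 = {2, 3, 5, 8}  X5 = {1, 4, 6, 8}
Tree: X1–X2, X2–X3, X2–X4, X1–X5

Vertex coverage: the bags together contain {1, 2, 3, 4, 5, 6, 7, 8}, the full vertex set. Edge coverage: each edge of G has both endpoints in at least one bag. Running intersection: for every vertex, the bags containing it form a connected subtree. All three properties hold, so this is a valid tree decomposition of width max|bag| − 1 = 3, and hence tw(G) ≤ 3.

Yes; width 3.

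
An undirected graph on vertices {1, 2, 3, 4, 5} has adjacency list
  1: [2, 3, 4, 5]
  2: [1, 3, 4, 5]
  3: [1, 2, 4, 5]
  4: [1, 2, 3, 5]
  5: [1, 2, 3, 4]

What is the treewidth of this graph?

A width-4 tree decomposition is:
Bags: B1 = {1, 2, 3, 4, 5}
Tree: (single bag)
A single bag containing all 5 vertices is trivially a valid decomposition of width 4. For the lower bound, the 5 vertices {1, 2, 3, 4, 5} are pairwise adjacent, and any tree decomposition puts a clique entirely inside one bag — forcing width ≥ 4. Hence tw(G) = 4 exactly.

4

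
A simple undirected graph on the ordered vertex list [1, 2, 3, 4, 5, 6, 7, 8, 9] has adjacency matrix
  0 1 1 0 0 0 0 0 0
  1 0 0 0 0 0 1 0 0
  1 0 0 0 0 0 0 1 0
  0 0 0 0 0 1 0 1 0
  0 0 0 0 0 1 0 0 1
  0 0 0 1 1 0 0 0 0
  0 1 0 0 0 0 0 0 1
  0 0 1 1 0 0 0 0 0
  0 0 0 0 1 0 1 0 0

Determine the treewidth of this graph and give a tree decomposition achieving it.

Each bag holds 3 vertices, so the decomposition has width 2, which upper-bounds the treewidth. For the lower bound, G contains the cycle 4–8–3–1–2–7–9–5–6–4, so G is not a forest; only forests have treewidth ≤ 1, hence tw(G) ≥ 2. Hence tw(G) = 2 exactly.

Treewidth 2.
One such decomposition:
Bags: B1 = {3, 4, 8}  B2 = {1, 3, 4}  B3 = {1, 2, 4}  B4 = {2, 4, 7}  B5 = {4, 7, 9}  B6 = {4, 5, 9}  B7 = {4, 5, 6}
Tree: B1–B2, B2–B3, B3–B4, B4–B5, B5–B6, B6–B7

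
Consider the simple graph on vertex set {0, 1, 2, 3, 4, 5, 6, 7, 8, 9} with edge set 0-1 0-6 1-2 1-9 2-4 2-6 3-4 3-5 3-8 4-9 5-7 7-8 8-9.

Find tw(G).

A width-2 tree decomposition is:
Bags: B1 = {5, 7, 8}  B2 = {3, 5, 8}  B3 = {3, 8, 9}  B4 = {3, 4, 9}  B5 = {1, 4, 9}  B6 = {1, 2, 4}  B7 = {0, 1, 2}  B8 = {0, 2, 6}
Tree: B1–B2, B2–B3, B3–B4, B4–B5, B5–B6, B6–B7, B7–B8
Each bag holds 3 vertices, so the decomposition has width 2, which upper-bounds the treewidth. The edges 7–5–3–8–7 form a cycle, so G is not a tree and its treewidth is at least 2. Hence tw(G) = 2 exactly.

2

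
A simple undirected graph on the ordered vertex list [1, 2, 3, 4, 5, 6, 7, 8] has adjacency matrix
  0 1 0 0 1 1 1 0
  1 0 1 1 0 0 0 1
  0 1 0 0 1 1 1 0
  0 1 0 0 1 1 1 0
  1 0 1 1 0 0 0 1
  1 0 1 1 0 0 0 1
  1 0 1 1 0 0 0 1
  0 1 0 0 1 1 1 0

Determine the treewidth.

A width-4 tree decomposition is:
Bags: B1 = {1, 3, 4, 5, 8}  B2 = {1, 3, 4, 7, 8}  B3 = {1, 3, 4, 6, 8}  B4 = {1, 2, 3, 4, 8}
Tree: B1–B2, B2–B3, B3–B4
Every bag has size at most 5, so the width is 5 − 1 = 4 and tw(G) ≤ 4. For the lower bound: the 5 vertex sets {1,5}, {7,8}, {4,6}, {3}, {2} are disjoint, each induces a connected subgraph, and every pair is joined by at least one edge of G. Contracting each set to a single vertex therefore yields K_{5} as a minor, and since treewidth is minor-monotone, tw(G) ≥ tw(K_{5}) = 4. Therefore the treewidth is 4.

4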